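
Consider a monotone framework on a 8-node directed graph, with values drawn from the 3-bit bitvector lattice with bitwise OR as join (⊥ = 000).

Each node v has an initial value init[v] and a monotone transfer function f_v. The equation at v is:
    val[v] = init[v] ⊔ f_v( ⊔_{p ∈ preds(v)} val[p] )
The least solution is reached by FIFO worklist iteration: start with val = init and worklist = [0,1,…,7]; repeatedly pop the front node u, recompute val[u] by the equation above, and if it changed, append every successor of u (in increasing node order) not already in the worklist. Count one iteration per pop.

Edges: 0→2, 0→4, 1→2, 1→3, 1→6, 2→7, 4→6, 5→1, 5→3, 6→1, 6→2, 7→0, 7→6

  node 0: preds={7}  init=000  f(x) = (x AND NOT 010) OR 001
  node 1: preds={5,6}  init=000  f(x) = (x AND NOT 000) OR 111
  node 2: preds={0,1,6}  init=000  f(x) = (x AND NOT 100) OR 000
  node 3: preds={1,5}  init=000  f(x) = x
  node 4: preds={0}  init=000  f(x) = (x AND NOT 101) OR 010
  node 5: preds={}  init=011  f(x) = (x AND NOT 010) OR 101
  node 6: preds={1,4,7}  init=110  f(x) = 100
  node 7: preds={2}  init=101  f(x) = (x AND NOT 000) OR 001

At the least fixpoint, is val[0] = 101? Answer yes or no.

Worklist (12 pops):
  #1 pop 0: in=101 → 101 (was 000); enqueue []
  #2 pop 1: in=111 → 111 (was 000); enqueue []
  #3 pop 2: in=111 → 011 (was 000); enqueue []
  #4 pop 3: in=111 → 111 (was 000); enqueue []
  #5 pop 4: in=101 → 010 (was 000); enqueue []
  #6 pop 5: in=000 → 111 (was 011); enqueue [1,3]
  #7 pop 6: in=111 → 110 (no change)
  #8 pop 7: in=011 → 111 (was 101); enqueue [0,6]
  #9 pop 1: in=111 → 111 (no change)
  #10 pop 3: in=111 → 111 (no change)
  #11 pop 0: in=111 → 101 (no change)
  #12 pop 6: in=111 → 110 (no change)

Fixpoint:
  val[0] = 101
  val[1] = 111
  val[2] = 011
  val[3] = 111
  val[4] = 010
  val[5] = 111
  val[6] = 110
  val[7] = 111

yes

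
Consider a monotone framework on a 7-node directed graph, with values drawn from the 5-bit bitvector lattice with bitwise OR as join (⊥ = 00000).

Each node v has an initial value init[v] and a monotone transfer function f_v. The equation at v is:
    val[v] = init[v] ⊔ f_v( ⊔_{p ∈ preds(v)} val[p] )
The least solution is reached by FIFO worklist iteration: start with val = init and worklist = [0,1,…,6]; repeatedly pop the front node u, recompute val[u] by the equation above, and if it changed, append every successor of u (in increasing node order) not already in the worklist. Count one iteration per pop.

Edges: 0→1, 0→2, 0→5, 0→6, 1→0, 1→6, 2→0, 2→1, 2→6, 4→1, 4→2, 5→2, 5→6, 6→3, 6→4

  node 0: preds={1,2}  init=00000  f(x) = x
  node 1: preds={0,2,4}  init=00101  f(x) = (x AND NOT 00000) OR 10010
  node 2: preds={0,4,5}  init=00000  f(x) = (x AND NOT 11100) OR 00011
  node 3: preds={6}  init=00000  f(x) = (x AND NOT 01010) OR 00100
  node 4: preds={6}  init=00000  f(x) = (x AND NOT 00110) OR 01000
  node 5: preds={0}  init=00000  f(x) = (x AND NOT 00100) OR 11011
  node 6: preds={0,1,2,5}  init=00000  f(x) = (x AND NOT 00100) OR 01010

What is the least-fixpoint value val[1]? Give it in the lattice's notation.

11111

Iteration log — 19 steps:
  step 1. node 0  ⊔preds=00101  new=00101  old=00000  +wl: 
  step 2. node 1  ⊔preds=00101  new=10111  old=00101  +wl: 0
  step 3. node 2  ⊔preds=00101  new=00011  old=00000  +wl: 1
  step 4. node 3  ⊔preds=00000  new=00100  old=00000  +wl: 
  step 5. node 4  ⊔preds=00000  new=01000  old=00000  +wl: 2
  step 6. node 5  ⊔preds=00101  new=11011  old=00000  +wl: 
  step 7. node 6  ⊔preds=11111  new=11011  old=00000  +wl: 3,4
  step 8. node 0  ⊔preds=10111  new=10111  old=00101  +wl: 5,6
  step 9. node 1  ⊔preds=11111  new=11111  old=10111  +wl: 0
  step 10. node 2  ⊔preds=11111  new=00011  stable
  step 11. node 3  ⊔preds=11011  new=10101  old=00100  +wl: 
  step 12. node 4  ⊔preds=11011  new=11001  old=01000  +wl: 1,2
  step 13. node 5  ⊔preds=10111  new=11011  stable
  step 14. node 6  ⊔preds=11111  new=11011  stable
  step 15. node 0  ⊔preds=11111  new=11111  old=10111  +wl: 5,6
  step 16. node 1  ⊔preds=11111  new=11111  stable
  step 17. node 2  ⊔preds=11111  new=00011  stable
  step 18. node 5  ⊔preds=11111  new=11011  stable
  step 19. node 6  ⊔preds=11111  new=11011  stable

Least fixpoint reached:
  node 0: 11111
  node 1: 11111
  node 2: 00011
  node 3: 10101
  node 4: 11001
  node 5: 11011
  node 6: 11011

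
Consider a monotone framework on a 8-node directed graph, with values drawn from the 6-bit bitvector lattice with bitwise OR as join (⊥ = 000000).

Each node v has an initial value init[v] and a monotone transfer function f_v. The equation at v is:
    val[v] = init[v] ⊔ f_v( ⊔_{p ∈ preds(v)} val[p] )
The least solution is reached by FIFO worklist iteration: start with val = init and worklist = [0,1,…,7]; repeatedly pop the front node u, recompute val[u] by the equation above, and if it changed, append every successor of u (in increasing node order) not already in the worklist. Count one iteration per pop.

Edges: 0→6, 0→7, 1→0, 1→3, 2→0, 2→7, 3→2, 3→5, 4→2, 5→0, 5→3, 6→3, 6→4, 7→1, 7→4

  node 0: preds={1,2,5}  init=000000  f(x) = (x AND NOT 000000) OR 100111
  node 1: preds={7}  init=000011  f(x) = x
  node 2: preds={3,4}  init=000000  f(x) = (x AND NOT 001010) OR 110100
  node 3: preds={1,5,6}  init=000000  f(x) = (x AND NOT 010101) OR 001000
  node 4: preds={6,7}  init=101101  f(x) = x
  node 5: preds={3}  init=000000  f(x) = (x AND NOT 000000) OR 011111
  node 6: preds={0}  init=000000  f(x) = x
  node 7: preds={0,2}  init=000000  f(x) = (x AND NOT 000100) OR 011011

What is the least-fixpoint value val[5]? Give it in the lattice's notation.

111111

Worklist (20 pops):
  #1 pop 0: in=000011 → 100111 (was 000000); enqueue []
  #2 pop 1: in=000000 → 000011 (no change)
  #3 pop 2: in=101101 → 110101 (was 000000); enqueue [0]
  #4 pop 3: in=000011 → 001010 (was 000000); enqueue [2]
  #5 pop 4: in=000000 → 101101 (no change)
  #6 pop 5: in=001010 → 011111 (was 000000); enqueue [3]
  #7 pop 6: in=100111 → 100111 (was 000000); enqueue [4]
  #8 pop 7: in=110111 → 111011 (was 000000); enqueue [1]
  #9 pop 0: in=111111 → 111111 (was 100111); enqueue [6,7]
  #10 pop 2: in=101111 → 110101 (no change)
  #11 pop 3: in=111111 → 101010 (was 001010); enqueue [2,5]
  #12 pop 4: in=111111 → 111111 (was 101101); enqueue []
  #13 pop 1: in=111011 → 111011 (was 000011); enqueue [0,3]
  #14 pop 6: in=111111 → 111111 (was 100111); enqueue [4]
  #15 pop 7: in=111111 → 111011 (no change)
  #16 pop 2: in=111111 → 110101 (no change)
  #17 pop 5: in=101010 → 111111 (was 011111); enqueue []
  #18 pop 0: in=111111 → 111111 (no change)
  #19 pop 3: in=111111 → 101010 (no change)
  #20 pop 4: in=111111 → 111111 (no change)

Fixpoint:
  val[0] = 111111
  val[1] = 111011
  val[2] = 110101
  val[3] = 101010
  val[4] = 111111
  val[5] = 111111
  val[6] = 111111
  val[7] = 111011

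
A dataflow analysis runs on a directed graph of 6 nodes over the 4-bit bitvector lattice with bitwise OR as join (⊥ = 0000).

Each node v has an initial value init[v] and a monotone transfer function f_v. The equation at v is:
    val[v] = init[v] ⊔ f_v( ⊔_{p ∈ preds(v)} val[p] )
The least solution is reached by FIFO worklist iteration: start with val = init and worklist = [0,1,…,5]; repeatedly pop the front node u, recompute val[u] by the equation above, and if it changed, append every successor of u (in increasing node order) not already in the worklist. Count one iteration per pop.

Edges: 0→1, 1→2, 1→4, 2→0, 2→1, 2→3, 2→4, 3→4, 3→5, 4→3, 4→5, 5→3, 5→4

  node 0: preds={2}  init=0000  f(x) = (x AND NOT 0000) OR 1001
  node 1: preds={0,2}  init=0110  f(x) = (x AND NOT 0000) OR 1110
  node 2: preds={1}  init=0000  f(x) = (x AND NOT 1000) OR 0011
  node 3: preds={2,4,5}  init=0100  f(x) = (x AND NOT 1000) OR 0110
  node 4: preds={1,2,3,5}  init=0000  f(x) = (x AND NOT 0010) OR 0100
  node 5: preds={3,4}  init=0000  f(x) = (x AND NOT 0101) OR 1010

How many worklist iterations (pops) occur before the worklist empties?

10

Iteration log — 10 steps:
  step 1. node 0  ⊔preds=0000  new=1001  old=0000  +wl: 
  step 2. node 1  ⊔preds=1001  new=1111  old=0110  +wl: 
  step 3. node 2  ⊔preds=1111  new=0111  old=0000  +wl: 0,1
  step 4. node 3  ⊔preds=0111  new=0111  old=0100  +wl: 
  step 5. node 4  ⊔preds=1111  new=1101  old=0000  +wl: 3
  step 6. node 5  ⊔preds=1111  new=1010  old=0000  +wl: 4
  step 7. node 0  ⊔preds=0111  new=1111  old=1001  +wl: 
  step 8. node 1  ⊔preds=1111  new=1111  stable
  step 9. node 3  ⊔preds=1111  new=0111  stable
  step 10. node 4  ⊔preds=1111  new=1101  stable

Least fixpoint reached:
  node 0: 1111
  node 1: 1111
  node 2: 0111
  node 3: 0111
  node 4: 1101
  node 5: 1010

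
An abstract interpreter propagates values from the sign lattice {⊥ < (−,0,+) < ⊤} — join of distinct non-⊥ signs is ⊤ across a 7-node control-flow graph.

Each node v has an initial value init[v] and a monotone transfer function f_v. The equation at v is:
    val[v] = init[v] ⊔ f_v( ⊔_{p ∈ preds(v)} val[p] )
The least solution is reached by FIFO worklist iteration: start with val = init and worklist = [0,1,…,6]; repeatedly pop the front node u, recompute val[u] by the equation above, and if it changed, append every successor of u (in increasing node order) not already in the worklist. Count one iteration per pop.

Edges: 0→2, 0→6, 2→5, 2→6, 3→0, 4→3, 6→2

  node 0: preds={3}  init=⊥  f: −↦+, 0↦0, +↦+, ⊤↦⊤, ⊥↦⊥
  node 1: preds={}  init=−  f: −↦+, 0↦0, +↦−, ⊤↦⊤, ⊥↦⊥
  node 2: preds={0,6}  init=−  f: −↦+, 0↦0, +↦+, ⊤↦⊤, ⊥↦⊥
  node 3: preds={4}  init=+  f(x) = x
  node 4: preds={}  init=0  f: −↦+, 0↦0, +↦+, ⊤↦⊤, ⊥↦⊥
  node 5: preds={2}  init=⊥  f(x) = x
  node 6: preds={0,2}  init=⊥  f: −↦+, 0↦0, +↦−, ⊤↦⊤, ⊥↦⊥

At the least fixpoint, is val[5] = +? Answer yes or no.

no

Trace (10 dequeues):
  [1] u=0 | in + | out + | prev ⊥ | push {}
  [2] u=1 | in ⊥ | out − | ==
  [3] u=2 | in + | out ⊤ | prev − | push {}
  [4] u=3 | in 0 | out ⊤ | prev + | push {0}
  [5] u=4 | in ⊥ | out 0 | ==
  [6] u=5 | in ⊤ | out ⊤ | prev ⊥ | push {}
  [7] u=6 | in ⊤ | out ⊤ | prev ⊥ | push {2}
  [8] u=0 | in ⊤ | out ⊤ | prev + | push {6}
  [9] u=2 | in ⊤ | out ⊤ | ==
  [10] u=6 | in ⊤ | out ⊤ | ==

Converged values:
  [0] ⊤
  [1] −
  [2] ⊤
  [3] ⊤
  [4] 0
  [5] ⊤
  [6] ⊤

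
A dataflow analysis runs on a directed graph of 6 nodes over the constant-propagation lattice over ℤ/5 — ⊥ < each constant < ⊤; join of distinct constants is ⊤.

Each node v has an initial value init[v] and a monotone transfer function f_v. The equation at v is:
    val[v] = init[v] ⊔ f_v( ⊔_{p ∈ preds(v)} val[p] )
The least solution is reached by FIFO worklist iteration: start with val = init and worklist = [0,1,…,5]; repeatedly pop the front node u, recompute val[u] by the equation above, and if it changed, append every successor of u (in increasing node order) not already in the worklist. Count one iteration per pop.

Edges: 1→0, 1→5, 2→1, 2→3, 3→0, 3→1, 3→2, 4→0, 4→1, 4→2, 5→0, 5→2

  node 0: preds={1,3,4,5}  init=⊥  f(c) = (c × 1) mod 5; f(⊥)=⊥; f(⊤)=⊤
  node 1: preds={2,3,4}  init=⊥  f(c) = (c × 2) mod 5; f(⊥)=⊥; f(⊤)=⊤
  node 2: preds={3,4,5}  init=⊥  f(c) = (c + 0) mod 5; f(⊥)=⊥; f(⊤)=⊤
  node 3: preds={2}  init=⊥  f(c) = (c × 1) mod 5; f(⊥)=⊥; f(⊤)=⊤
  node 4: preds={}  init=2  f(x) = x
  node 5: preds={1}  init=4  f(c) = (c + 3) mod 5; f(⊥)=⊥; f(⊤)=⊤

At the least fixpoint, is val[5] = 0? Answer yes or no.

Trace (11 dequeues):
  [1] u=0 | in ⊤ | out ⊤ | prev ⊥ | push {}
  [2] u=1 | in 2 | out 4 | prev ⊥ | push {0}
  [3] u=2 | in ⊤ | out ⊤ | prev ⊥ | push {1}
  [4] u=3 | in ⊤ | out ⊤ | prev ⊥ | push {2}
  [5] u=4 | in ⊥ | out 2 | ==
  [6] u=5 | in 4 | out ⊤ | prev 4 | push {}
  [7] u=0 | in ⊤ | out ⊤ | ==
  [8] u=1 | in ⊤ | out ⊤ | prev 4 | push {0,5}
  [9] u=2 | in ⊤ | out ⊤ | ==
  [10] u=0 | in ⊤ | out ⊤ | ==
  [11] u=5 | in ⊤ | out ⊤ | ==

Converged values:
  [0] ⊤
  [1] ⊤
  [2] ⊤
  [3] ⊤
  [4] 2
  [5] ⊤

no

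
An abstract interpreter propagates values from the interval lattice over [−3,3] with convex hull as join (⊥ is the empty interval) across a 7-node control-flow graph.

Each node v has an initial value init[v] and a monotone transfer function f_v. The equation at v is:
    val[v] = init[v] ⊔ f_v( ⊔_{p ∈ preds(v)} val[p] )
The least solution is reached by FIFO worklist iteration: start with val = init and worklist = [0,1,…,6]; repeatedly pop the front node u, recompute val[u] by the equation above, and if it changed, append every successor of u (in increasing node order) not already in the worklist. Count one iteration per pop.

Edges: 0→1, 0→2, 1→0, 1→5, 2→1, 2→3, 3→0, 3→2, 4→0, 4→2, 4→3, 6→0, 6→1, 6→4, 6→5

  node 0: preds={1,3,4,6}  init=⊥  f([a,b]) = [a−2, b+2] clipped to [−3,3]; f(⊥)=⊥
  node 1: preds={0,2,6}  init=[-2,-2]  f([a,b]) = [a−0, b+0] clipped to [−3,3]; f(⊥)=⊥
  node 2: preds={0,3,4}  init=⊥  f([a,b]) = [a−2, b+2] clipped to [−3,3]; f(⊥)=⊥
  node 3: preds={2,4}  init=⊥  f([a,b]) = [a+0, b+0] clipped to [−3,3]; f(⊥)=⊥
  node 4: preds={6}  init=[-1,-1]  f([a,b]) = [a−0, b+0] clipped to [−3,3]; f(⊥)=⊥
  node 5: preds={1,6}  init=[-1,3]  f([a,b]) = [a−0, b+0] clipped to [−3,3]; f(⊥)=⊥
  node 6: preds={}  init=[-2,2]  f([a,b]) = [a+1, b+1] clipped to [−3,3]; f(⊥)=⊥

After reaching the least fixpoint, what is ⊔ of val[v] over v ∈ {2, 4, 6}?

[-3,3]

Worklist (11 pops):
  #1 pop 0: in=[-2,2] → [-3,3] (was ⊥); enqueue []
  #2 pop 1: in=[-3,3] → [-3,3] (was [-2,-2]); enqueue [0]
  #3 pop 2: in=[-3,3] → [-3,3] (was ⊥); enqueue [1]
  #4 pop 3: in=[-3,3] → [-3,3] (was ⊥); enqueue [2]
  #5 pop 4: in=[-2,2] → [-2,2] (was [-1,-1]); enqueue [3]
  #6 pop 5: in=[-3,3] → [-3,3] (was [-1,3]); enqueue []
  #7 pop 6: in=⊥ → [-2,2] (no change)
  #8 pop 0: in=[-3,3] → [-3,3] (no change)
  #9 pop 1: in=[-3,3] → [-3,3] (no change)
  #10 pop 2: in=[-3,3] → [-3,3] (no change)
  #11 pop 3: in=[-3,3] → [-3,3] (no change)

Fixpoint:
  val[0] = [-3,3]
  val[1] = [-3,3]
  val[2] = [-3,3]
  val[3] = [-3,3]
  val[4] = [-2,2]
  val[5] = [-3,3]
  val[6] = [-2,2]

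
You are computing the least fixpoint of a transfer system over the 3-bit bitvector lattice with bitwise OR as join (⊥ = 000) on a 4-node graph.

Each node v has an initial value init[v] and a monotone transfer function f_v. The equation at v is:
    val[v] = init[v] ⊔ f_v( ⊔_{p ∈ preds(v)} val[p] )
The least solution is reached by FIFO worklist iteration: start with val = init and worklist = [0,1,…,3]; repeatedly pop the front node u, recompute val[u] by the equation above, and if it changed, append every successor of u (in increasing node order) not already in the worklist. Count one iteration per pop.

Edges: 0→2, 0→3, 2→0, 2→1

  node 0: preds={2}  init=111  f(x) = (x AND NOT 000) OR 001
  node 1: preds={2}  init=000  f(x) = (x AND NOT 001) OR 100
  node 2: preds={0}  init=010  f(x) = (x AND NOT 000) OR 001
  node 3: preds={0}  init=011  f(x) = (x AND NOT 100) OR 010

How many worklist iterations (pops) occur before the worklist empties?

6

Iteration log — 6 steps:
  step 1. node 0  ⊔preds=010  new=111  stable
  step 2. node 1  ⊔preds=010  new=110  old=000  +wl: 
  step 3. node 2  ⊔preds=111  new=111  old=010  +wl: 0,1
  step 4. node 3  ⊔preds=111  new=011  stable
  step 5. node 0  ⊔preds=111  new=111  stable
  step 6. node 1  ⊔preds=111  new=110  stable

Least fixpoint reached:
  node 0: 111
  node 1: 110
  node 2: 111
  node 3: 011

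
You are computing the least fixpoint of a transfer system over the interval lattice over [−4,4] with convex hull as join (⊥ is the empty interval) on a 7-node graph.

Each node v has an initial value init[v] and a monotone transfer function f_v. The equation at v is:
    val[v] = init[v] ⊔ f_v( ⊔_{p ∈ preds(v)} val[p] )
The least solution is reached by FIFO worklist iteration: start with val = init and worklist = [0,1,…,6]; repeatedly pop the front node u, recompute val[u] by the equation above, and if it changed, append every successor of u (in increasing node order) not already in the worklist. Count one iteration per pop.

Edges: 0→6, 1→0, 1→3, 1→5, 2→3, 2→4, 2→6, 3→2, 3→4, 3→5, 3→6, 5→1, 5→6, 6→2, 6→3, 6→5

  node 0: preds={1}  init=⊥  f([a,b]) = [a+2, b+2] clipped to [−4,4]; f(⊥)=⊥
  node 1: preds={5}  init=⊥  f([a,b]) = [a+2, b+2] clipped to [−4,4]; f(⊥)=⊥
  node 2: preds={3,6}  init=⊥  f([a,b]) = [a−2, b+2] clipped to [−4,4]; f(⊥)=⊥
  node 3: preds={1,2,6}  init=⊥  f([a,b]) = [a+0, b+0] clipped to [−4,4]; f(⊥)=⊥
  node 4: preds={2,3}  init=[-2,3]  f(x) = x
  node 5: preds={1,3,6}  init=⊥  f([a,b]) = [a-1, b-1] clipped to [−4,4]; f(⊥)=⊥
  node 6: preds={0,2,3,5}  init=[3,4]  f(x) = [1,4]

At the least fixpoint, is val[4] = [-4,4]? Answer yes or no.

Trace (30 dequeues):
  [1] u=0 | in ⊥ | out ⊥ | ==
  [2] u=1 | in ⊥ | out ⊥ | ==
  [3] u=2 | in [3,4] | out [1,4] | prev ⊥ | push {}
  [4] u=3 | in [1,4] | out [1,4] | prev ⊥ | push {2}
  [5] u=4 | in [1,4] | out [-2,4] | prev [-2,3] | push {}
  [6] u=5 | in [1,4] | out [0,3] | prev ⊥ | push {1}
  [7] u=6 | in [0,4] | out [1,4] | prev [3,4] | push {3,5}
  [8] u=2 | in [1,4] | out [-1,4] | prev [1,4] | push {4,6}
  [9] u=1 | in [0,3] | out [2,4] | prev ⊥ | push {0}
  [10] u=3 | in [-1,4] | out [-1,4] | prev [1,4] | push {2}
  [11] u=5 | in [-1,4] | out [-2,3] | prev [0,3] | push {1}
  [12] u=4 | in [-1,4] | out [-2,4] | ==
  [13] u=6 | in [-2,4] | out [1,4] | ==
  [14] u=0 | in [2,4] | out [4,4] | prev ⊥ | push {6}
  [15] u=2 | in [-1,4] | out [-3,4] | prev [-1,4] | push {3,4}
  [16] u=1 | in [-2,3] | out [0,4] | prev [2,4] | push {0,5}
  [17] u=6 | in [-3,4] | out [1,4] | ==
  [18] u=3 | in [-3,4] | out [-3,4] | prev [-1,4] | push {2,6}
  [19] u=4 | in [-3,4] | out [-3,4] | prev [-2,4] | push {}
  [20] u=0 | in [0,4] | out [2,4] | prev [4,4] | push {}
  [21] u=5 | in [-3,4] | out [-4,3] | prev [-2,3] | push {1}
  [22] u=2 | in [-3,4] | out [-4,4] | prev [-3,4] | push {3,4}
  [23] u=6 | in [-4,4] | out [1,4] | ==
  [24] u=1 | in [-4,3] | out [-2,4] | prev [0,4] | push {0,5}
  [25] u=3 | in [-4,4] | out [-4,4] | prev [-3,4] | push {2,6}
  [26] u=4 | in [-4,4] | out [-4,4] | prev [-3,4] | push {}
  [27] u=0 | in [-2,4] | out [0,4] | prev [2,4] | push {}
  [28] u=5 | in [-4,4] | out [-4,3] | ==
  [29] u=2 | in [-4,4] | out [-4,4] | ==
  [30] u=6 | in [-4,4] | out [1,4] | ==

Converged values:
  [0] [0,4]
  [1] [-2,4]
  [2] [-4,4]
  [3] [-4,4]
  [4] [-4,4]
  [5] [-4,3]
  [6] [1,4]

yes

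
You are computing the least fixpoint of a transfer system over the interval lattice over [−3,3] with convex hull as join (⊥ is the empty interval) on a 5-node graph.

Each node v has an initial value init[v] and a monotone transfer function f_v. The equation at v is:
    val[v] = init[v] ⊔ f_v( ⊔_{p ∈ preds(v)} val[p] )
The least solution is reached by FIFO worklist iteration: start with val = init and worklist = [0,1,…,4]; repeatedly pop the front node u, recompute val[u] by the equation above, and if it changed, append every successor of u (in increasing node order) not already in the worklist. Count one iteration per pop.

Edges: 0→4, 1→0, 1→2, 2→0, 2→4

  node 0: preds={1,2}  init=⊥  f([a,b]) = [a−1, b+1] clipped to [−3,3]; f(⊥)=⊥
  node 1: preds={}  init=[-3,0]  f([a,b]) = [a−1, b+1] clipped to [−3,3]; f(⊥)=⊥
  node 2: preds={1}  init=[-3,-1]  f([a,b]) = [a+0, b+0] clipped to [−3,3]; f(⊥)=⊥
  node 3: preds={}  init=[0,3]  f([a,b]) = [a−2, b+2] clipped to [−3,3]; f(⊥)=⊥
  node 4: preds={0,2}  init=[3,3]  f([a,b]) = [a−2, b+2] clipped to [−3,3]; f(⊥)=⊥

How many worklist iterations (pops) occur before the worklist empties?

Iteration log — 6 steps:
  step 1. node 0  ⊔preds=[-3,0]  new=[-3,1]  old=⊥  +wl: 
  step 2. node 1  ⊔preds=⊥  new=[-3,0]  stable
  step 3. node 2  ⊔preds=[-3,0]  new=[-3,0]  old=[-3,-1]  +wl: 0
  step 4. node 3  ⊔preds=⊥  new=[0,3]  stable
  step 5. node 4  ⊔preds=[-3,1]  new=[-3,3]  old=[3,3]  +wl: 
  step 6. node 0  ⊔preds=[-3,0]  new=[-3,1]  stable

Least fixpoint reached:
  node 0: [-3,1]
  node 1: [-3,0]
  node 2: [-3,0]
  node 3: [0,3]
  node 4: [-3,3]

6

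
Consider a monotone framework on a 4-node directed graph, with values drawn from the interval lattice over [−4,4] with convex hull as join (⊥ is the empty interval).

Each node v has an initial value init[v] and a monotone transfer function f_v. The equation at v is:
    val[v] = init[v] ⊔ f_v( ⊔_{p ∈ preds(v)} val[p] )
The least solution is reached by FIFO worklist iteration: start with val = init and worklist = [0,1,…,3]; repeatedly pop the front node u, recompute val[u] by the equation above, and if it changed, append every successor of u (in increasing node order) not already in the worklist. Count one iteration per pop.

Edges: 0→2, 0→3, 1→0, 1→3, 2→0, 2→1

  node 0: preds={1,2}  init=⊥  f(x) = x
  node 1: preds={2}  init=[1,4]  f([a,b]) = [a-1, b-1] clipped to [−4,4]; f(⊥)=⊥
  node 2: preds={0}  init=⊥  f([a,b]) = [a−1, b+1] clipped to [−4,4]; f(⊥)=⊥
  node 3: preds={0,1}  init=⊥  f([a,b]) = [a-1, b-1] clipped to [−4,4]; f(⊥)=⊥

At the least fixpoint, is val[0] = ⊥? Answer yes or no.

no

Iteration log — 24 steps:
  step 1. node 0  ⊔preds=[1,4]  new=[1,4]  old=⊥  +wl: 
  step 2. node 1  ⊔preds=⊥  new=[1,4]  stable
  step 3. node 2  ⊔preds=[1,4]  new=[0,4]  old=⊥  +wl: 0,1
  step 4. node 3  ⊔preds=[1,4]  new=[0,3]  old=⊥  +wl: 
  step 5. node 0  ⊔preds=[0,4]  new=[0,4]  old=[1,4]  +wl: 2,3
  step 6. node 1  ⊔preds=[0,4]  new=[-1,4]  old=[1,4]  +wl: 0
  step 7. node 2  ⊔preds=[0,4]  new=[-1,4]  old=[0,4]  +wl: 1
  step 8. node 3  ⊔preds=[-1,4]  new=[-2,3]  old=[0,3]  +wl: 
  step 9. node 0  ⊔preds=[-1,4]  new=[-1,4]  old=[0,4]  +wl: 2,3
  step 10. node 1  ⊔preds=[-1,4]  new=[-2,4]  old=[-1,4]  +wl: 0
  step 11. node 2  ⊔preds=[-1,4]  new=[-2,4]  old=[-1,4]  +wl: 1
  step 12. node 3  ⊔preds=[-2,4]  new=[-3,3]  old=[-2,3]  +wl: 
  step 13. node 0  ⊔preds=[-2,4]  new=[-2,4]  old=[-1,4]  +wl: 2,3
  step 14. node 1  ⊔preds=[-2,4]  new=[-3,4]  old=[-2,4]  +wl: 0
  step 15. node 2  ⊔preds=[-2,4]  new=[-3,4]  old=[-2,4]  +wl: 1
  step 16. node 3  ⊔preds=[-3,4]  new=[-4,3]  old=[-3,3]  +wl: 
  step 17. node 0  ⊔preds=[-3,4]  new=[-3,4]  old=[-2,4]  +wl: 2,3
  step 18. node 1  ⊔preds=[-3,4]  new=[-4,4]  old=[-3,4]  +wl: 0
  step 19. node 2  ⊔preds=[-3,4]  new=[-4,4]  old=[-3,4]  +wl: 1
  step 20. node 3  ⊔preds=[-4,4]  new=[-4,3]  stable
  step 21. node 0  ⊔preds=[-4,4]  new=[-4,4]  old=[-3,4]  +wl: 2,3
  step 22. node 1  ⊔preds=[-4,4]  new=[-4,4]  stable
  step 23. node 2  ⊔preds=[-4,4]  new=[-4,4]  stable
  step 24. node 3  ⊔preds=[-4,4]  new=[-4,3]  stable

Least fixpoint reached:
  node 0: [-4,4]
  node 1: [-4,4]
  node 2: [-4,4]
  node 3: [-4,3]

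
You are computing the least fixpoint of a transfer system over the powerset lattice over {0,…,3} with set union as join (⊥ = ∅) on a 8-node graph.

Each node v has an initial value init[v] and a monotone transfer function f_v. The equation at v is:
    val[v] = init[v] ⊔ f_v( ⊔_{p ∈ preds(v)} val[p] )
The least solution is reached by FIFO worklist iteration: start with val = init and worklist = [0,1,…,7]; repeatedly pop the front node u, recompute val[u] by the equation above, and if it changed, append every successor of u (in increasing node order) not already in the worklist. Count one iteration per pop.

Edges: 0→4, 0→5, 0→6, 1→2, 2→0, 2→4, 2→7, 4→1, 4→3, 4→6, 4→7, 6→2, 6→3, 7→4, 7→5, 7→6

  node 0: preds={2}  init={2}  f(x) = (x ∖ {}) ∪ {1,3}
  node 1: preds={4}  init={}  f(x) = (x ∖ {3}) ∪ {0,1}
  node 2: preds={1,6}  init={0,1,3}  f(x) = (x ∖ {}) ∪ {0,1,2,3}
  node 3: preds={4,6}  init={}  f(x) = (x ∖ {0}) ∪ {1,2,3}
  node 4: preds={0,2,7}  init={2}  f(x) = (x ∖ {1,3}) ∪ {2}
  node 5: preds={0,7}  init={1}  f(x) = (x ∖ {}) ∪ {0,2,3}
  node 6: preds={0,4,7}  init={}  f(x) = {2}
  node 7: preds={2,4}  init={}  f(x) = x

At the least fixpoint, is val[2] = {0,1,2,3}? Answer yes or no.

Iteration log — 15 steps:
  step 1. node 0  ⊔preds={0,1,3}  new={0,1,2,3}  old={2}  +wl: 
  step 2. node 1  ⊔preds={2}  new={0,1,2}  old={}  +wl: 
  step 3. node 2  ⊔preds={0,1,2}  new={0,1,2,3}  old={0,1,3}  +wl: 0
  step 4. node 3  ⊔preds={2}  new={1,2,3}  old={}  +wl: 
  step 5. node 4  ⊔preds={0,1,2,3}  new={0,2}  old={2}  +wl: 1,3
  step 6. node 5  ⊔preds={0,1,2,3}  new={0,1,2,3}  old={1}  +wl: 
  step 7. node 6  ⊔preds={0,1,2,3}  new={2}  old={}  +wl: 2
  step 8. node 7  ⊔preds={0,1,2,3}  new={0,1,2,3}  old={}  +wl: 4,5,6
  step 9. node 0  ⊔preds={0,1,2,3}  new={0,1,2,3}  stable
  step 10. node 1  ⊔preds={0,2}  new={0,1,2}  stable
  step 11. node 3  ⊔preds={0,2}  new={1,2,3}  stable
  step 12. node 2  ⊔preds={0,1,2}  new={0,1,2,3}  stable
  step 13. node 4  ⊔preds={0,1,2,3}  new={0,2}  stable
  step 14. node 5  ⊔preds={0,1,2,3}  new={0,1,2,3}  stable
  step 15. node 6  ⊔preds={0,1,2,3}  new={2}  stable

Least fixpoint reached:
  node 0: {0,1,2,3}
  node 1: {0,1,2}
  node 2: {0,1,2,3}
  node 3: {1,2,3}
  node 4: {0,2}
  node 5: {0,1,2,3}
  node 6: {2}
  node 7: {0,1,2,3}

yes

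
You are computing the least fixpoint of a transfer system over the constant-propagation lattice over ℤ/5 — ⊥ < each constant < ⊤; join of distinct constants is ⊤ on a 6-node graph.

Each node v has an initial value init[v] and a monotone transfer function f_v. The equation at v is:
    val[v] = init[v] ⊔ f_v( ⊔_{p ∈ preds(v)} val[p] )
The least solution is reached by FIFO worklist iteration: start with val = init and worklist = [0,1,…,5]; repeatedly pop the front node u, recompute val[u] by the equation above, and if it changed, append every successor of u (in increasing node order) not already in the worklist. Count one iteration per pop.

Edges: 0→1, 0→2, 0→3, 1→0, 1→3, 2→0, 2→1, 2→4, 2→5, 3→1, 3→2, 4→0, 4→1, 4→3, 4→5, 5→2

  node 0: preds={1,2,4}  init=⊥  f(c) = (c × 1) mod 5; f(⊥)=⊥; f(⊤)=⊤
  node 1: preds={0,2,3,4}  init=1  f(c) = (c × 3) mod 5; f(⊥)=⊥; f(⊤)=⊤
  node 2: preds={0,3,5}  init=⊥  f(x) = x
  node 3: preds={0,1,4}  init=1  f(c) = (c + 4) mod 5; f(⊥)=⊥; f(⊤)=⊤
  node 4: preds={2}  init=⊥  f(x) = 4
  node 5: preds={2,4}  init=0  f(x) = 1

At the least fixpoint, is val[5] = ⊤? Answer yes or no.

Iteration log — 10 steps:
  step 1. node 0  ⊔preds=1  new=1  old=⊥  +wl: 
  step 2. node 1  ⊔preds=1  new=⊤  old=1  +wl: 0
  step 3. node 2  ⊔preds=⊤  new=⊤  old=⊥  +wl: 1
  step 4. node 3  ⊔preds=⊤  new=⊤  old=1  +wl: 2
  step 5. node 4  ⊔preds=⊤  new=4  old=⊥  +wl: 3
  step 6. node 5  ⊔preds=⊤  new=⊤  old=0  +wl: 
  step 7. node 0  ⊔preds=⊤  new=⊤  old=1  +wl: 
  step 8. node 1  ⊔preds=⊤  new=⊤  stable
  step 9. node 2  ⊔preds=⊤  new=⊤  stable
  step 10. node 3  ⊔preds=⊤  new=⊤  stable

Least fixpoint reached:
  node 0: ⊤
  node 1: ⊤
  node 2: ⊤
  node 3: ⊤
  node 4: 4
  node 5: ⊤

yes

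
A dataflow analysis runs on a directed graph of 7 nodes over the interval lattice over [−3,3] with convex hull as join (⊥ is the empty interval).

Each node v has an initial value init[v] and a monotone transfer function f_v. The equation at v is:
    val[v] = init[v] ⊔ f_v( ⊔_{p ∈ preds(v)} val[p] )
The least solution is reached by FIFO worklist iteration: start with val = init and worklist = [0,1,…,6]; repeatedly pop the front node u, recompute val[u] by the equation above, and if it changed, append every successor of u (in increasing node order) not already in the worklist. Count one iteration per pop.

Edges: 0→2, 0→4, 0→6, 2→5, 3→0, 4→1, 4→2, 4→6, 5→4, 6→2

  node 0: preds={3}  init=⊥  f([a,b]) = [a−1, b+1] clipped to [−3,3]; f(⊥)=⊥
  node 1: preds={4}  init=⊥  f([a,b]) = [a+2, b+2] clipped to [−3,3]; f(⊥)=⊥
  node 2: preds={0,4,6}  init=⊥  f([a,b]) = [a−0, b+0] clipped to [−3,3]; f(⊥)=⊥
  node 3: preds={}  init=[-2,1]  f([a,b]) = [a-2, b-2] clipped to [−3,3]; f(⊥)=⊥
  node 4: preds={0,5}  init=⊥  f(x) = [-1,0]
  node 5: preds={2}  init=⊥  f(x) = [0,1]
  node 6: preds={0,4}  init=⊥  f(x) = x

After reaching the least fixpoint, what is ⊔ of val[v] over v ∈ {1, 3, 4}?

Iteration log — 10 steps:
  step 1. node 0  ⊔preds=[-2,1]  new=[-3,2]  old=⊥  +wl: 
  step 2. node 1  ⊔preds=⊥  new=⊥  stable
  step 3. node 2  ⊔preds=[-3,2]  new=[-3,2]  old=⊥  +wl: 
  step 4. node 3  ⊔preds=⊥  new=[-2,1]  stable
  step 5. node 4  ⊔preds=[-3,2]  new=[-1,0]  old=⊥  +wl: 1,2
  step 6. node 5  ⊔preds=[-3,2]  new=[0,1]  old=⊥  +wl: 4
  step 7. node 6  ⊔preds=[-3,2]  new=[-3,2]  old=⊥  +wl: 
  step 8. node 1  ⊔preds=[-1,0]  new=[1,2]  old=⊥  +wl: 
  step 9. node 2  ⊔preds=[-3,2]  new=[-3,2]  stable
  step 10. node 4  ⊔preds=[-3,2]  new=[-1,0]  stable

Least fixpoint reached:
  node 0: [-3,2]
  node 1: [1,2]
  node 2: [-3,2]
  node 3: [-2,1]
  node 4: [-1,0]
  node 5: [0,1]
  node 6: [-3,2]

[-2,2]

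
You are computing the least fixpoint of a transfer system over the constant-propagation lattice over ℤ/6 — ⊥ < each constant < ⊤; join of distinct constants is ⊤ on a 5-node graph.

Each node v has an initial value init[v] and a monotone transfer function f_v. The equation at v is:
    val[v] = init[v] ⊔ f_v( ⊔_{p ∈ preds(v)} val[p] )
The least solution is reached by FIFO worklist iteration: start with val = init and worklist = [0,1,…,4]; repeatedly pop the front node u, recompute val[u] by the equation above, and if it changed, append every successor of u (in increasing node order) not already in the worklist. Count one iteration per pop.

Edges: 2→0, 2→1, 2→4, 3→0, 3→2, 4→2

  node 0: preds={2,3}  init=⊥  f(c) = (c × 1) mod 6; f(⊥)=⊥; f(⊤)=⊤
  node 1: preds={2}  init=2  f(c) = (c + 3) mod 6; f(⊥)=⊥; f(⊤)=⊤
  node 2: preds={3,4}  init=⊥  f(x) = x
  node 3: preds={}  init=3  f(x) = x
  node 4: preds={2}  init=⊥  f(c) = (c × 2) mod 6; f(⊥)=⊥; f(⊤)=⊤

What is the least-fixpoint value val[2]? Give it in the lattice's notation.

Iteration log — 12 steps:
  step 1. node 0  ⊔preds=3  new=3  old=⊥  +wl: 
  step 2. node 1  ⊔preds=⊥  new=2  stable
  step 3. node 2  ⊔preds=3  new=3  old=⊥  +wl: 0,1
  step 4. node 3  ⊔preds=⊥  new=3  stable
  step 5. node 4  ⊔preds=3  new=0  old=⊥  +wl: 2
  step 6. node 0  ⊔preds=3  new=3  stable
  step 7. node 1  ⊔preds=3  new=⊤  old=2  +wl: 
  step 8. node 2  ⊔preds=⊤  new=⊤  old=3  +wl: 0,1,4
  step 9. node 0  ⊔preds=⊤  new=⊤  old=3  +wl: 
  step 10. node 1  ⊔preds=⊤  new=⊤  stable
  step 11. node 4  ⊔preds=⊤  new=⊤  old=0  +wl: 2
  step 12. node 2  ⊔preds=⊤  new=⊤  stable

Least fixpoint reached:
  node 0: ⊤
  node 1: ⊤
  node 2: ⊤
  node 3: 3
  node 4: ⊤

⊤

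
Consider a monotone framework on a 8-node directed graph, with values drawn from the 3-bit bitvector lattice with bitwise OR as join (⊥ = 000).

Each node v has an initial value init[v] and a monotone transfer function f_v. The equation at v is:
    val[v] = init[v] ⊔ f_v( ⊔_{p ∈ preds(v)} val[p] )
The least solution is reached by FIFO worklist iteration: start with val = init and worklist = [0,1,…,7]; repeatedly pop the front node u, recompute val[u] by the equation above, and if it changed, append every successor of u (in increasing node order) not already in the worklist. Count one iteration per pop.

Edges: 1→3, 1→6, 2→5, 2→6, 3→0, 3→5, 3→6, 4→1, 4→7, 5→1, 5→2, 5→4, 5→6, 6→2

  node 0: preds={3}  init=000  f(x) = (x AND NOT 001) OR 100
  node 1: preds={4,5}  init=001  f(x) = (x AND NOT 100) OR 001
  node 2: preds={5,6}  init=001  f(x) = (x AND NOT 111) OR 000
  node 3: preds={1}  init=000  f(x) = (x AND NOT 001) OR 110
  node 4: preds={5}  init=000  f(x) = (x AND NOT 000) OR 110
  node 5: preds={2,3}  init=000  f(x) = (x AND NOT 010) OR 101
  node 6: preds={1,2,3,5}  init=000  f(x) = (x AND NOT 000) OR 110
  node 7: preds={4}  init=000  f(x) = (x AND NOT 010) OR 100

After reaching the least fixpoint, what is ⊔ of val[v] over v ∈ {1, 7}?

Iteration log — 16 steps:
  step 1. node 0  ⊔preds=000  new=100  old=000  +wl: 
  step 2. node 1  ⊔preds=000  new=001  stable
  step 3. node 2  ⊔preds=000  new=001  stable
  step 4. node 3  ⊔preds=001  new=110  old=000  +wl: 0
  step 5. node 4  ⊔preds=000  new=110  old=000  +wl: 1
  step 6. node 5  ⊔preds=111  new=101  old=000  +wl: 2,4
  step 7. node 6  ⊔preds=111  new=111  old=000  +wl: 
  step 8. node 7  ⊔preds=110  new=100  old=000  +wl: 
  step 9. node 0  ⊔preds=110  new=110  old=100  +wl: 
  step 10. node 1  ⊔preds=111  new=011  old=001  +wl: 3,6
  step 11. node 2  ⊔preds=111  new=001  stable
  step 12. node 4  ⊔preds=101  new=111  old=110  +wl: 1,7
  step 13. node 3  ⊔preds=011  new=110  stable
  step 14. node 6  ⊔preds=111  new=111  stable
  step 15. node 1  ⊔preds=111  new=011  stable
  step 16. node 7  ⊔preds=111  new=101  old=100  +wl: 

Least fixpoint reached:
  node 0: 110
  node 1: 011
  node 2: 001
  node 3: 110
  node 4: 111
  node 5: 101
  node 6: 111
  node 7: 101

111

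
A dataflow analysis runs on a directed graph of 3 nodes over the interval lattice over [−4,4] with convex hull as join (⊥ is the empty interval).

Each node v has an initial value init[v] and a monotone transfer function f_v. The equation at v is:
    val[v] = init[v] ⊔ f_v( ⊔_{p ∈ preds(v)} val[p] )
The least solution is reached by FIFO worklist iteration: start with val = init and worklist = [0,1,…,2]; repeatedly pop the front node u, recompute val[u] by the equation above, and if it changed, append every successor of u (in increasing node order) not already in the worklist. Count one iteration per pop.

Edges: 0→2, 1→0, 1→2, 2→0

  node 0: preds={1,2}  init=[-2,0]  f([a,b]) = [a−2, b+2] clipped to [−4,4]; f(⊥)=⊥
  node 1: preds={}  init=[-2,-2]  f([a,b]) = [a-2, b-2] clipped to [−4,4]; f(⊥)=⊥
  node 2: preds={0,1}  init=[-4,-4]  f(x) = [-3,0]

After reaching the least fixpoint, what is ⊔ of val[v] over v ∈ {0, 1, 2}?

[-4,2]

Worklist (5 pops):
  #1 pop 0: in=[-4,-2] → [-4,0] (was [-2,0]); enqueue []
  #2 pop 1: in=⊥ → [-2,-2] (no change)
  #3 pop 2: in=[-4,0] → [-4,0] (was [-4,-4]); enqueue [0]
  #4 pop 0: in=[-4,0] → [-4,2] (was [-4,0]); enqueue [2]
  #5 pop 2: in=[-4,2] → [-4,0] (no change)

Fixpoint:
  val[0] = [-4,2]
  val[1] = [-2,-2]
  val[2] = [-4,0]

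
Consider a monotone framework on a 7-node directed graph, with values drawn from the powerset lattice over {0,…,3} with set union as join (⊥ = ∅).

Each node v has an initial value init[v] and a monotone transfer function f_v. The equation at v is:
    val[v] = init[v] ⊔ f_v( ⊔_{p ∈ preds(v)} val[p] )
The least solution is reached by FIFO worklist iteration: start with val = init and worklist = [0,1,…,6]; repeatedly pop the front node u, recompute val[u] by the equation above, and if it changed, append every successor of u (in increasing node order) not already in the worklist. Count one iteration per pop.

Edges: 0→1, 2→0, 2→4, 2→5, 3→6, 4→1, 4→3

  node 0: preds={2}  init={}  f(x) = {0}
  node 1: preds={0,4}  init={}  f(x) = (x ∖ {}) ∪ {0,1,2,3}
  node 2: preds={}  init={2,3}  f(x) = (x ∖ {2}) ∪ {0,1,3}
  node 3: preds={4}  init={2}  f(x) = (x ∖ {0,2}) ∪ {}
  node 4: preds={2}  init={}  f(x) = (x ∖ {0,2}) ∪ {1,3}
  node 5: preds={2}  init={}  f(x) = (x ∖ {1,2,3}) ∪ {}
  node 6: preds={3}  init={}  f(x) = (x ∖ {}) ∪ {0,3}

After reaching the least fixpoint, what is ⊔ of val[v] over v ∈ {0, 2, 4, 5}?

Iteration log — 11 steps:
  step 1. node 0  ⊔preds={2,3}  new={0}  old={}  +wl: 
  step 2. node 1  ⊔preds={0}  new={0,1,2,3}  old={}  +wl: 
  step 3. node 2  ⊔preds={}  new={0,1,2,3}  old={2,3}  +wl: 0
  step 4. node 3  ⊔preds={}  new={2}  stable
  step 5. node 4  ⊔preds={0,1,2,3}  new={1,3}  old={}  +wl: 1,3
  step 6. node 5  ⊔preds={0,1,2,3}  new={0}  old={}  +wl: 
  step 7. node 6  ⊔preds={2}  new={0,2,3}  old={}  +wl: 
  step 8. node 0  ⊔preds={0,1,2,3}  new={0}  stable
  step 9. node 1  ⊔preds={0,1,3}  new={0,1,2,3}  stable
  step 10. node 3  ⊔preds={1,3}  new={1,2,3}  old={2}  +wl: 6
  step 11. node 6  ⊔preds={1,2,3}  new={0,1,2,3}  old={0,2,3}  +wl: 

Least fixpoint reached:
  node 0: {0}
  node 1: {0,1,2,3}
  node 2: {0,1,2,3}
  node 3: {1,2,3}
  node 4: {1,3}
  node 5: {0}
  node 6: {0,1,2,3}

{0,1,2,3}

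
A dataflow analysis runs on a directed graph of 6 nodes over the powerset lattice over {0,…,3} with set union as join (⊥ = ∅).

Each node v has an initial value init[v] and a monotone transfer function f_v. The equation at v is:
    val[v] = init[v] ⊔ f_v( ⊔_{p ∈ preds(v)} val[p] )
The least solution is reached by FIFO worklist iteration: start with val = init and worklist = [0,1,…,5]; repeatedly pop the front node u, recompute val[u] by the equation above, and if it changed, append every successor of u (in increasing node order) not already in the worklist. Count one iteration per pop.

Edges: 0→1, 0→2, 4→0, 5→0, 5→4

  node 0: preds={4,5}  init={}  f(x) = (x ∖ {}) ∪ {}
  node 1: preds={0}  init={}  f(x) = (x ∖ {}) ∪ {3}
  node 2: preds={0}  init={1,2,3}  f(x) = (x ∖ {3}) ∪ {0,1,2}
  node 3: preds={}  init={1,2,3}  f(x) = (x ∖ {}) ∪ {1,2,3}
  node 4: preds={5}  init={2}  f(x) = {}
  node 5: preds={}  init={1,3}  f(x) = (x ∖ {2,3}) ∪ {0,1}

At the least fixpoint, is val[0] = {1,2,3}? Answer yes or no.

Trace (10 dequeues):
  [1] u=0 | in {1,2,3} | out {1,2,3} | prev {} | push {}
  [2] u=1 | in {1,2,3} | out {1,2,3} | prev {} | push {}
  [3] u=2 | in {1,2,3} | out {0,1,2,3} | prev {1,2,3} | push {}
  [4] u=3 | in {} | out {1,2,3} | ==
  [5] u=4 | in {1,3} | out {2} | ==
  [6] u=5 | in {} | out {0,1,3} | prev {1,3} | push {0,4}
  [7] u=0 | in {0,1,2,3} | out {0,1,2,3} | prev {1,2,3} | push {1,2}
  [8] u=4 | in {0,1,3} | out {2} | ==
  [9] u=1 | in {0,1,2,3} | out {0,1,2,3} | prev {1,2,3} | push {}
  [10] u=2 | in {0,1,2,3} | out {0,1,2,3} | ==

Converged values:
  [0] {0,1,2,3}
  [1] {0,1,2,3}
  [2] {0,1,2,3}
  [3] {1,2,3}
  [4] {2}
  [5] {0,1,3}

no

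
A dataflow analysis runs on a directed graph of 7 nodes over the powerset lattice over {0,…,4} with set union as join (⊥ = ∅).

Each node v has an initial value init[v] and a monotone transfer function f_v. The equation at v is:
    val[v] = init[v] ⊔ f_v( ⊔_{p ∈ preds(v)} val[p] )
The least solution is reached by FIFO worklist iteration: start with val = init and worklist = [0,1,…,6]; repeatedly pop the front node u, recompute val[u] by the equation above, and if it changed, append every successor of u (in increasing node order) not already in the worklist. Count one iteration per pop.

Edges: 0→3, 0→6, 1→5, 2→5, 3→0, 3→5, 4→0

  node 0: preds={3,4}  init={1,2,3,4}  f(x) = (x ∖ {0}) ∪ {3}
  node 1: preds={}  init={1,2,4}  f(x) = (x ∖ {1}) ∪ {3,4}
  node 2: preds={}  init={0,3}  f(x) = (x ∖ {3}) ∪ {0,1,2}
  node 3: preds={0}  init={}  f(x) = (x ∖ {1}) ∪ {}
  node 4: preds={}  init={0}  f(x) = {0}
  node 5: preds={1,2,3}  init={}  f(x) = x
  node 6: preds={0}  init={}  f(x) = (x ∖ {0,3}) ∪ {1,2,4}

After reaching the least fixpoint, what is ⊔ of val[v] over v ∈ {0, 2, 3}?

{0,1,2,3,4}

Iteration log — 8 steps:
  step 1. node 0  ⊔preds={0}  new={1,2,3,4}  stable
  step 2. node 1  ⊔preds={}  new={1,2,3,4}  old={1,2,4}  +wl: 
  step 3. node 2  ⊔preds={}  new={0,1,2,3}  old={0,3}  +wl: 
  step 4. node 3  ⊔preds={1,2,3,4}  new={2,3,4}  old={}  +wl: 0
  step 5. node 4  ⊔preds={}  new={0}  stable
  step 6. node 5  ⊔preds={0,1,2,3,4}  new={0,1,2,3,4}  old={}  +wl: 
  step 7. node 6  ⊔preds={1,2,3,4}  new={1,2,4}  old={}  +wl: 
  step 8. node 0  ⊔preds={0,2,3,4}  new={1,2,3,4}  stable

Least fixpoint reached:
  node 0: {1,2,3,4}
  node 1: {1,2,3,4}
  node 2: {0,1,2,3}
  node 3: {2,3,4}
  node 4: {0}
  node 5: {0,1,2,3,4}
  node 6: {1,2,4}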